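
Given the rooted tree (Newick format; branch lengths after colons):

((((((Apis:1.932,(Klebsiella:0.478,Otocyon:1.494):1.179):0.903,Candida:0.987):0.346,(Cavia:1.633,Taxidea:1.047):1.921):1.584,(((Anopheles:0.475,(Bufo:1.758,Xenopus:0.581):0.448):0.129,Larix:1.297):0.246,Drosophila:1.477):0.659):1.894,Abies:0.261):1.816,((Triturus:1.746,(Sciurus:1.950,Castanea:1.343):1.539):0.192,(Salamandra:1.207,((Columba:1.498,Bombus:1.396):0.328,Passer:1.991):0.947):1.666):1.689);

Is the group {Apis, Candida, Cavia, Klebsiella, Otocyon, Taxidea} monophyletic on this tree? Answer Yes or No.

The most recent common ancestor of these taxa subtends (((Apis,(Klebsiella,Otocyon)),Candida),(Cavia,Taxidea)).
That clade has exactly 6 tips — every listed taxon and nothing else — so the group is monophyletic.

Yes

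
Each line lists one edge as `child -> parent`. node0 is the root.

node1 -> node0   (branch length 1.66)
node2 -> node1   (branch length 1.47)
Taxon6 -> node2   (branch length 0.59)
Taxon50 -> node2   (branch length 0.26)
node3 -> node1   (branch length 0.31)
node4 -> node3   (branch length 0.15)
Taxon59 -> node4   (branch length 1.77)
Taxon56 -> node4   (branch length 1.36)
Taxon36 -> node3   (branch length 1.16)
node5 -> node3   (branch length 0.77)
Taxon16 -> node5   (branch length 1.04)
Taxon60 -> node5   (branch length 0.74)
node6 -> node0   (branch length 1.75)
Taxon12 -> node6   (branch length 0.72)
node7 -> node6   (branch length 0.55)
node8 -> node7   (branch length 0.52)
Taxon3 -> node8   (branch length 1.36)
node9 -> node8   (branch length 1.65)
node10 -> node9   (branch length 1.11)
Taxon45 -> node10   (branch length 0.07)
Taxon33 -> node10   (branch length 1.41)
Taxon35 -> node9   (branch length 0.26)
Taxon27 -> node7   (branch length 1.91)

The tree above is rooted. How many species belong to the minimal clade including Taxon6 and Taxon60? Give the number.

7

The MRCA of Taxon6 and Taxon60 is the node subtending ((Taxon6,Taxon50),((Taxon59,Taxon56),Taxon36,(Taxon16,Taxon60))).
That clade contains 7 terminal taxa: Taxon16, Taxon36, Taxon50, Taxon56, Taxon59, Taxon6, Taxon60.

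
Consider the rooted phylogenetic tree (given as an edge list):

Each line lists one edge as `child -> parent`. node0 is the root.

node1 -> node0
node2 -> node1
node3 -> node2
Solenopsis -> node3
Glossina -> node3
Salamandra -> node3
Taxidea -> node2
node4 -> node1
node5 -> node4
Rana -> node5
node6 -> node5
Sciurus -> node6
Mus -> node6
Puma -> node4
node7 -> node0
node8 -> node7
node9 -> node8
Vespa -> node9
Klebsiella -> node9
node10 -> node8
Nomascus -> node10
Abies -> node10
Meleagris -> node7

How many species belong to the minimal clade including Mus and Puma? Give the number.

The MRCA of Mus and Puma is the node subtending ((Rana,(Sciurus,Mus)),Puma).
That clade contains 4 terminal taxa: Mus, Puma, Rana, Sciurus.

4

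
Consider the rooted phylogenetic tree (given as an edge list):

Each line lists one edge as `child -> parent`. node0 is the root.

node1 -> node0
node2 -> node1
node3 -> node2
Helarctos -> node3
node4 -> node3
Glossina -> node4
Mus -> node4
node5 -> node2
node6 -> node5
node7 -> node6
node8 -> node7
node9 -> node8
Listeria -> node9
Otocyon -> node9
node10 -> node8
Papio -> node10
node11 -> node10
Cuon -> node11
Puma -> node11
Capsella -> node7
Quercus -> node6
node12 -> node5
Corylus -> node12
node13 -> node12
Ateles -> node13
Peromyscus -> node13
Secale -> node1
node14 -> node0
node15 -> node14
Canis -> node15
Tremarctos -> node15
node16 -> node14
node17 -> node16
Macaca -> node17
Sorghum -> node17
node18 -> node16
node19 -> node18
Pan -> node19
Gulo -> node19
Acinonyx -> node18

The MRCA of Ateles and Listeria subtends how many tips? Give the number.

The MRCA of Ateles and Listeria is the node subtending (((((Listeria,Otocyon),(Papio,(Cuon,Puma))),Capsella),Quercus),(Corylus,(Ateles,Peromyscus))).
That clade contains 10 terminal taxa: Ateles, Capsella, Corylus, Cuon, Listeria, Otocyon, Papio, Peromyscus, Puma, Quercus.

10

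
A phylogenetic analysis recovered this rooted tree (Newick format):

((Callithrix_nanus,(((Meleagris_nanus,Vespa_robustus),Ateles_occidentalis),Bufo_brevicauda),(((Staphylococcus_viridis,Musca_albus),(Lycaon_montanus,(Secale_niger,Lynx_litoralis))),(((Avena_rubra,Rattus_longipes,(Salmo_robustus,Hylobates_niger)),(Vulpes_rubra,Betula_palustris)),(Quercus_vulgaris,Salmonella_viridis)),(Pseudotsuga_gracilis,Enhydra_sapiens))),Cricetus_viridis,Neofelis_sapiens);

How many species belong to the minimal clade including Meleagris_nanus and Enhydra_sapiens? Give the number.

20

The MRCA of Meleagris_nanus and Enhydra_sapiens is the node subtending (Callithrix_nanus,(((Meleagris_nanus,Vespa_robustus),Ateles_occidentalis),Bufo_brevicauda),(((Staphylococcus_viridis,Musca_albus),(Lycaon_montanus,(Secale_niger,Lynx_litoralis))),(((Avena_rubra,Rattus_longipes,(Salmo_robustus,Hylobates_niger)),(Vulpes_rubra,Betula_palustris)),(Quercus_vulgaris,Salmonella_viridis)),(Pseudotsuga_gracilis,Enhydra_sapiens))).
That clade contains 20 terminal taxa: Ateles_occidentalis, Avena_rubra, Betula_palustris, Bufo_brevicauda, Callithrix_nanus, Enhydra_sapiens, Hylobates_niger, Lycaon_montanus, Lynx_litoralis, Meleagris_nanus, Musca_albus, Pseudotsuga_gracilis, Quercus_vulgaris, Rattus_longipes, Salmo_robustus, Salmonella_viridis, Secale_niger, Staphylococcus_viridis, Vespa_robustus, Vulpes_rubra.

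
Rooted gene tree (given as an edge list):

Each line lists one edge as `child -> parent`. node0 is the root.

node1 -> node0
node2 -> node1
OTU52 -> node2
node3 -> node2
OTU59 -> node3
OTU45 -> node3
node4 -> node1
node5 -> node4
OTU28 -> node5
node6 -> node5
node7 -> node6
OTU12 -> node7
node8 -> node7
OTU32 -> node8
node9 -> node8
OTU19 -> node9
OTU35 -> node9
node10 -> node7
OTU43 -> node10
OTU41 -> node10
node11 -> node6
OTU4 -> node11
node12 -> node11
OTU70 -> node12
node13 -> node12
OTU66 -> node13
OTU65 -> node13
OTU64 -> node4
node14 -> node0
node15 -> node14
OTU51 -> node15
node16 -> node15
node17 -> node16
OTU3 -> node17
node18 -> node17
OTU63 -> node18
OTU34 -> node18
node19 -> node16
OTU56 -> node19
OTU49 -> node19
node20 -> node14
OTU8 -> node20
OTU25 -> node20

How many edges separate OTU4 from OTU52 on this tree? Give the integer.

The MRCA of OTU4 and OTU52 is the node subtending ((OTU52,(OTU59,OTU45)),((OTU28,((OTU12,(OTU32,(OTU19,OTU35)),(OTU43,OTU41)),(OTU4,(OTU70,(OTU66,OTU65))))),OTU64)).
From OTU4 up to that node: 5 branches. From OTU52 up to the same node: 2 branches. Total: 5 + 2 = 7.

7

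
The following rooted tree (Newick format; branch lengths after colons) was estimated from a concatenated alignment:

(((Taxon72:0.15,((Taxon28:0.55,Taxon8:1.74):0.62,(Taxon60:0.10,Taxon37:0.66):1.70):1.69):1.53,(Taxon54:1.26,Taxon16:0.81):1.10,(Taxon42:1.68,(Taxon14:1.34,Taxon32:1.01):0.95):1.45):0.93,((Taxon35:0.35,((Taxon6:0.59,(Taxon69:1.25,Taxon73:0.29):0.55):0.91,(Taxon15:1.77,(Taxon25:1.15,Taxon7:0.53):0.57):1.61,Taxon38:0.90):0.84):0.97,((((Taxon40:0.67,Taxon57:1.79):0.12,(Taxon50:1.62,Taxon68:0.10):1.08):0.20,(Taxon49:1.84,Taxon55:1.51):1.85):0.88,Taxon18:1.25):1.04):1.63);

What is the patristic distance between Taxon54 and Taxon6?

The path runs Taxon54 → … → MRCA → … → Taxon6; the MRCA is the root of the tree.
Branch lengths along that path: 1.26 + 1.10 + 0.93 + 1.63 + 0.97 + 0.84 + 0.91 + 0.59 = 8.23.

8.23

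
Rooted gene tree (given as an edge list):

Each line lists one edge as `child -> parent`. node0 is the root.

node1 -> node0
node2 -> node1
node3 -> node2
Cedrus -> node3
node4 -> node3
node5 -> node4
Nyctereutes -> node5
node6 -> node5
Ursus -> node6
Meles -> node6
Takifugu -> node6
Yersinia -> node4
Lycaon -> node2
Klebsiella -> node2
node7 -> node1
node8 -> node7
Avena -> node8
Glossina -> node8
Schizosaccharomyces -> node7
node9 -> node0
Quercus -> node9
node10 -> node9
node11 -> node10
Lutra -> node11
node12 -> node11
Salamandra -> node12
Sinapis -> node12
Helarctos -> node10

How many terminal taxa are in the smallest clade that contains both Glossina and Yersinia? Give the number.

The MRCA of Glossina and Yersinia is the node subtending (((Cedrus,((Nyctereutes,(Ursus,Meles,Takifugu)),Yersinia)),Lycaon,Klebsiella),((Avena,Glossina),Schizosaccharomyces)).
That clade contains 11 terminal taxa: Avena, Cedrus, Glossina, Klebsiella, Lycaon, Meles, Nyctereutes, Schizosaccharomyces, Takifugu, Ursus, Yersinia.

11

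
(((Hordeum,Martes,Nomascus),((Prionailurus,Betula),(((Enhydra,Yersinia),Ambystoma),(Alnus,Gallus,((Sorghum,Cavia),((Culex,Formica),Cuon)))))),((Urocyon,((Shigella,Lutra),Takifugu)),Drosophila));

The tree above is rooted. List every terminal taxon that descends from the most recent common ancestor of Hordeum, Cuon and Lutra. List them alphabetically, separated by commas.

Alnus, Ambystoma, Betula, Cavia, Culex, Cuon, Drosophila, Enhydra, Formica, Gallus, Hordeum, Lutra, Martes, Nomascus, Prionailurus, Shigella, Sorghum, Takifugu, Urocyon, Yersinia

Tracing Hordeum: it sits inside (Hordeum,Martes,Nomascus).
Tracing Cuon: it sits inside ((Culex,Formica),Cuon).
Tracing Lutra: it sits inside (Shigella,Lutra).
The smallest clade enclosing all 3 is the whole tree (their MRCA is the root), so the answer is all 20 tips in alphabetical order.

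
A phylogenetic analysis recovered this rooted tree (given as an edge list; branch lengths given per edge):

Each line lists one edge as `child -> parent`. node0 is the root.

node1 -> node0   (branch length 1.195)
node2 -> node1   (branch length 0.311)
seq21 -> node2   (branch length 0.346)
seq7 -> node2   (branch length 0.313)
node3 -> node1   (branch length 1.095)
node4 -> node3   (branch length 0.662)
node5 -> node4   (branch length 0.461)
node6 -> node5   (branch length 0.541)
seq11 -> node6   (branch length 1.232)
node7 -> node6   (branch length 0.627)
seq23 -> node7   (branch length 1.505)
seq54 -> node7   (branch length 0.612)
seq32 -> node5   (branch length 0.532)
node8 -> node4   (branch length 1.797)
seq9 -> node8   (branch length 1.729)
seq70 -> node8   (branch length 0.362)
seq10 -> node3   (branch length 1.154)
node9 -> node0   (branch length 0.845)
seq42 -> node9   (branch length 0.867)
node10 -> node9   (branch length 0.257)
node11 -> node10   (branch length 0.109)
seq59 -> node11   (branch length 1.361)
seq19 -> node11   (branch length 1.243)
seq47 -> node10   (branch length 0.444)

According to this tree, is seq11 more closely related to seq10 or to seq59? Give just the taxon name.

seq10

The MRCA of seq11 and seq10 subtends ((((seq11,(seq23,seq54)),seq32),(seq9,seq70)),seq10) (7 taxa).
The MRCA of seq11 and seq59 is the root, subtending the entire tree (13 taxa).
The first is nested inside the second, so seq11 shares a more recent common ancestor with seq10.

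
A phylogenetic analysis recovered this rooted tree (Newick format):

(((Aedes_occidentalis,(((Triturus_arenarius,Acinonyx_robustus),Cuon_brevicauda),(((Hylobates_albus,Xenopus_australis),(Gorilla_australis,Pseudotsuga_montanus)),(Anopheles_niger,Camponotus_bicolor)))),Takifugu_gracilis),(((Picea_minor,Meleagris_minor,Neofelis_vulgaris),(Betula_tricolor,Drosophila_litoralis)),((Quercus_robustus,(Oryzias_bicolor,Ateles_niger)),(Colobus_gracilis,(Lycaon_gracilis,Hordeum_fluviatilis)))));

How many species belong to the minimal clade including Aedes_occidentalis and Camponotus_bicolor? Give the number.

10

The MRCA of Aedes_occidentalis and Camponotus_bicolor is the node subtending (Aedes_occidentalis,(((Triturus_arenarius,Acinonyx_robustus),Cuon_brevicauda),(((Hylobates_albus,Xenopus_australis),(Gorilla_australis,Pseudotsuga_montanus)),(Anopheles_niger,Camponotus_bicolor)))).
That clade contains 10 terminal taxa: Acinonyx_robustus, Aedes_occidentalis, Anopheles_niger, Camponotus_bicolor, Cuon_brevicauda, Gorilla_australis, Hylobates_albus, Pseudotsuga_montanus, Triturus_arenarius, Xenopus_australis.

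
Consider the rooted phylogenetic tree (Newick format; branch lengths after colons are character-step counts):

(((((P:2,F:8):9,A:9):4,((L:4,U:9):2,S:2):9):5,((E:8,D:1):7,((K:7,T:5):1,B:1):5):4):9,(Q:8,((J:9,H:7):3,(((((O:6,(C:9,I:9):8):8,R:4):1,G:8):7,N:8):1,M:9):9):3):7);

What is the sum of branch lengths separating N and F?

63

The path runs N → … → MRCA → … → F; the MRCA is the root of the tree.
Branch lengths along that path: 8 + 1 + 9 + 3 + 7 + 9 + 5 + 4 + 9 + 8 = 63.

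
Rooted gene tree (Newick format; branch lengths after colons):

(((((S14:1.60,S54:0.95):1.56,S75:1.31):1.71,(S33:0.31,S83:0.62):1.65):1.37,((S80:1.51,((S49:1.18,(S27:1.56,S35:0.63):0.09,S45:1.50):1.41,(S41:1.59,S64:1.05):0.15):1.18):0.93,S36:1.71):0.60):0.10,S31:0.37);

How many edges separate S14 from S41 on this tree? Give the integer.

9

The MRCA of S14 and S41 is the node subtending ((((S14,S54),S75),(S33,S83)),((S80,((S49,(S27,S35),S45),(S41,S64))),S36)).
From S14 up to that node: 4 branches. From S41 up to the same node: 5 branches. Total: 4 + 5 = 9.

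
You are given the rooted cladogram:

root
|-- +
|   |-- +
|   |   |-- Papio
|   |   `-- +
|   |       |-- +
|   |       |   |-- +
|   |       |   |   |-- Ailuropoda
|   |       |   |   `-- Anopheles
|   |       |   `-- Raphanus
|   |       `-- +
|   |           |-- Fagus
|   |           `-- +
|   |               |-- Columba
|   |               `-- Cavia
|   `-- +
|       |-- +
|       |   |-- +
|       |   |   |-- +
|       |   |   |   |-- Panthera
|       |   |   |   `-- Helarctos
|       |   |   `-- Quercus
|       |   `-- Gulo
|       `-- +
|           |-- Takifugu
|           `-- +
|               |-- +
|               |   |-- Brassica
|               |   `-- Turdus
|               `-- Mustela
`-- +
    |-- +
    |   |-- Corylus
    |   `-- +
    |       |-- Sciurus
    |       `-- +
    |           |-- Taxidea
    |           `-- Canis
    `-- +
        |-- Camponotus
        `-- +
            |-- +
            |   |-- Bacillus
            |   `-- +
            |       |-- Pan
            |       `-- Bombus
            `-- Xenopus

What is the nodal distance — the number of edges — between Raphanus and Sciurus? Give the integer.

9

The MRCA of Raphanus and Sciurus is the root of the tree.
From Raphanus up to that node: 5 branches. From Sciurus up to the same node: 4 branches. Total: 5 + 4 = 9.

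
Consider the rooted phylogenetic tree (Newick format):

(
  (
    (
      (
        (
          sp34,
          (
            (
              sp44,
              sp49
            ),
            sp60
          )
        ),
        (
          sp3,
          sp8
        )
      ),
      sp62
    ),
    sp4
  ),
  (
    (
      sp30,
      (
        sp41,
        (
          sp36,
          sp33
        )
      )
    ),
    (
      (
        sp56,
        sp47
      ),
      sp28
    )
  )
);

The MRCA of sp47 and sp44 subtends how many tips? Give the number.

15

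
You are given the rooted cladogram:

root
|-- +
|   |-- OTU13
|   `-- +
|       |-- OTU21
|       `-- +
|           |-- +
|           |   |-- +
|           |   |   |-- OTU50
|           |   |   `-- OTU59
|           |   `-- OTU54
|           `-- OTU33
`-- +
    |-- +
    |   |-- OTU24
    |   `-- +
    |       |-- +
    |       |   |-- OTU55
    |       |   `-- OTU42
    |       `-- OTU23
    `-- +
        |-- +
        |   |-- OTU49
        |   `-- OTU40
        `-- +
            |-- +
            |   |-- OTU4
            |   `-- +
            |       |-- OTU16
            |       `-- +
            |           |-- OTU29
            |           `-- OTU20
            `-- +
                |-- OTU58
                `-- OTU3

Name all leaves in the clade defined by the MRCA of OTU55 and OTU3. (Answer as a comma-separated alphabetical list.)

OTU16, OTU20, OTU23, OTU24, OTU29, OTU3, OTU4, OTU40, OTU42, OTU49, OTU55, OTU58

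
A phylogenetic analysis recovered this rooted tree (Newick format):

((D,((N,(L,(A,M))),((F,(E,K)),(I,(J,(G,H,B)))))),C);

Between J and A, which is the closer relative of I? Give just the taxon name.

J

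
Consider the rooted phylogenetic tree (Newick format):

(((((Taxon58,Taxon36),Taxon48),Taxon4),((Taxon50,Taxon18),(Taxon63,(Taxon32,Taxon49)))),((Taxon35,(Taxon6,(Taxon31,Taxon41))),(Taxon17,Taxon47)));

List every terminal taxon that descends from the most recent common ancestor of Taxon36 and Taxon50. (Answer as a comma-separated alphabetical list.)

Taxon18, Taxon32, Taxon36, Taxon4, Taxon48, Taxon49, Taxon50, Taxon58, Taxon63

Tracing Taxon36: it sits inside (Taxon58,Taxon36).
Tracing Taxon50: it sits inside (Taxon50,Taxon18).
The smallest clade enclosing both is ((((Taxon58,Taxon36),Taxon48),Taxon4),((Taxon50,Taxon18),(Taxon63,(Taxon32,Taxon49)))); the answer is its 9 terminal taxa in alphabetical order.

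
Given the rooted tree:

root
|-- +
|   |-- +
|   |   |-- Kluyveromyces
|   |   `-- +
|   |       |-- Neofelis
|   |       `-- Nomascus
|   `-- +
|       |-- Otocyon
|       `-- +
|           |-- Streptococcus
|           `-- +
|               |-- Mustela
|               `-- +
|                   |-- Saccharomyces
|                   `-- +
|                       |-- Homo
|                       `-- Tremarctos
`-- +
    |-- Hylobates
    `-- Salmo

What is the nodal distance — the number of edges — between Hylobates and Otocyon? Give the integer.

5

The MRCA of Hylobates and Otocyon is the root of the tree.
From Hylobates up to that node: 2 branches. From Otocyon up to the same node: 3 branches. Total: 2 + 3 = 5.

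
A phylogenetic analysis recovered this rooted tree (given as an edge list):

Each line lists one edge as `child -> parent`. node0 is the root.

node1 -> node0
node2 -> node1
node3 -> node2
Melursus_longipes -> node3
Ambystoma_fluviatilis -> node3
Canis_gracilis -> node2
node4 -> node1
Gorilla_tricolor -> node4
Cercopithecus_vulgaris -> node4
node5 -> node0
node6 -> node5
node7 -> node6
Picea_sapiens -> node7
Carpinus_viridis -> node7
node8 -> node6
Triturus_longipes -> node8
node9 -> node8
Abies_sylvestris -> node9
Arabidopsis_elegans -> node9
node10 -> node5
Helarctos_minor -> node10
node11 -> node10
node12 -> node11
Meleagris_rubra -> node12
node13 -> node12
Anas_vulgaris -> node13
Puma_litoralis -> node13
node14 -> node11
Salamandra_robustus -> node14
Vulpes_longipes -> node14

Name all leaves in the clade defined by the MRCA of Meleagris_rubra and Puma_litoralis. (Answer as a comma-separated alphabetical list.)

Anas_vulgaris, Meleagris_rubra, Puma_litoralis

Tracing Meleagris_rubra: it sits inside (Meleagris_rubra,(Anas_vulgaris,Puma_litoralis)).
Tracing Puma_litoralis: it sits inside (Anas_vulgaris,Puma_litoralis).
The smallest clade enclosing both is (Meleagris_rubra,(Anas_vulgaris,Puma_litoralis)); the answer is its 3 terminal taxa in alphabetical order.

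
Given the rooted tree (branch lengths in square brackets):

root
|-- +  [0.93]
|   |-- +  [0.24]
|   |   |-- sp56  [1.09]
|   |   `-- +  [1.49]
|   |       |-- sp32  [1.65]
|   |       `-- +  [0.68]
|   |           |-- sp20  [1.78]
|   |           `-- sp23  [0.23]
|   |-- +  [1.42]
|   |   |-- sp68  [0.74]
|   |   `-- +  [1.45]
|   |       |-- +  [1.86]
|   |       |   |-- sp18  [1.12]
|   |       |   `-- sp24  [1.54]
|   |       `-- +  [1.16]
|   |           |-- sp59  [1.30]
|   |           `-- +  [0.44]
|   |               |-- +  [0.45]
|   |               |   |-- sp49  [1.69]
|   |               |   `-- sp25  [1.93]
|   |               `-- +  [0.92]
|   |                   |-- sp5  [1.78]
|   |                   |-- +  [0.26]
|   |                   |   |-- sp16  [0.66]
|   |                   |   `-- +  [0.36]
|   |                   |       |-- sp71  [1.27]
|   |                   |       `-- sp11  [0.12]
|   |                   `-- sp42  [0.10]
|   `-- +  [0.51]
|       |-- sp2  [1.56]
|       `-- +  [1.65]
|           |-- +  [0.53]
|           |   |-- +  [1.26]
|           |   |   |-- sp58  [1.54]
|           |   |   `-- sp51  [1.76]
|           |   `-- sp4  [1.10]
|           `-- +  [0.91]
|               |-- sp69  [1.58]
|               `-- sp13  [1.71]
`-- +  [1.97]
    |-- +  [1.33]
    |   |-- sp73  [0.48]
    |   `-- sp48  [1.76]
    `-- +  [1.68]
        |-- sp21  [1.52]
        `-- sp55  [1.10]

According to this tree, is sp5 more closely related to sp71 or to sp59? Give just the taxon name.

sp71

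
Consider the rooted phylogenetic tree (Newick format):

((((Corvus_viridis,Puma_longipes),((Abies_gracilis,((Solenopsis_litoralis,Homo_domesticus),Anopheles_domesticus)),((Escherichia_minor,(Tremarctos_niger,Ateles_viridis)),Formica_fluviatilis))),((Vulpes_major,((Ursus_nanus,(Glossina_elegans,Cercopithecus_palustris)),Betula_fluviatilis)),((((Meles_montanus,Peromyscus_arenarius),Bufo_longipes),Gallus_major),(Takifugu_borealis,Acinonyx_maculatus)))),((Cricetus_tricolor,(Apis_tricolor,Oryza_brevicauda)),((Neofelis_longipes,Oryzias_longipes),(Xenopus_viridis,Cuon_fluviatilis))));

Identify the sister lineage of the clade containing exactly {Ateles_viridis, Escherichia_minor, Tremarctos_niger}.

Formica_fluviatilis

The clade containing exactly {Ateles_viridis, Escherichia_minor, Tremarctos_niger} attaches to the tree at the node subtending ((Escherichia_minor,(Tremarctos_niger,Ateles_viridis)),Formica_fluviatilis).
The other lineage descending from that same node — the sister group — is the single tip Formica_fluviatilis.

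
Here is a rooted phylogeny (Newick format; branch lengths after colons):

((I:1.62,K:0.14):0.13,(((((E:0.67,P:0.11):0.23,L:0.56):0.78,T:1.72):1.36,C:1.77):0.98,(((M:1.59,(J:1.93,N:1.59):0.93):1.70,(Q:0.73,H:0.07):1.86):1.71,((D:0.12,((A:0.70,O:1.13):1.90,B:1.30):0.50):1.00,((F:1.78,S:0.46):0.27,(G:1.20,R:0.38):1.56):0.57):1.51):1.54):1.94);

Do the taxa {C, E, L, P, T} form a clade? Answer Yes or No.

Yes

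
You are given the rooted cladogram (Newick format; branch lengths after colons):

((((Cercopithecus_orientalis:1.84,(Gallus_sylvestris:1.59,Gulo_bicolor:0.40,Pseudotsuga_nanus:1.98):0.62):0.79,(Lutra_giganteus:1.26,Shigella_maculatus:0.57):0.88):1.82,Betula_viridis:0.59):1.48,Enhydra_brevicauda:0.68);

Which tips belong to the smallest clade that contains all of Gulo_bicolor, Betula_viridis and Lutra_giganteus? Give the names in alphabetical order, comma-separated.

Betula_viridis, Cercopithecus_orientalis, Gallus_sylvestris, Gulo_bicolor, Lutra_giganteus, Pseudotsuga_nanus, Shigella_maculatus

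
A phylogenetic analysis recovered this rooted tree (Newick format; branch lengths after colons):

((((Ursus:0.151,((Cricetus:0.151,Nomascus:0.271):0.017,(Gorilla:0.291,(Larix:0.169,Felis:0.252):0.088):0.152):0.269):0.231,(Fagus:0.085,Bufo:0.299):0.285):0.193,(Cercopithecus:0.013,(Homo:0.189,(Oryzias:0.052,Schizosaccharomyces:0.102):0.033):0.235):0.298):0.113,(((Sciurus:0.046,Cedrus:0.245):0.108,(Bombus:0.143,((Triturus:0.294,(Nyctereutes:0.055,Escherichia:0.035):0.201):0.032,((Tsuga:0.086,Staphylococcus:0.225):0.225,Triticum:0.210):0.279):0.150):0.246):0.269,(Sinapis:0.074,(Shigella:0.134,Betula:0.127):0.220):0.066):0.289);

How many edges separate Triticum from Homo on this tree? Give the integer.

The MRCA of Triticum and Homo is the root of the tree.
From Triticum up to that node: 6 branches. From Homo up to the same node: 4 branches. Total: 6 + 4 = 10.

10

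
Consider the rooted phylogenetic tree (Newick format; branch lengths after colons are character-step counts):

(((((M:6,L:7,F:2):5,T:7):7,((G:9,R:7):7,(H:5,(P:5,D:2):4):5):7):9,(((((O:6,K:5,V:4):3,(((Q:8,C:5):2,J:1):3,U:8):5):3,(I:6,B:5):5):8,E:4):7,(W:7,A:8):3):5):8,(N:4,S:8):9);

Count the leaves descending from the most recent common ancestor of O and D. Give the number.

21

The MRCA of O and D is the node subtending ((((M,L,F),T),((G,R),(H,(P,D)))),(((((O,K,V),(((Q,C),J),U)),(I,B)),E),(W,A))).
That clade contains 21 terminal taxa: A, B, C, D, E, F, G, H, I, J, K, L, M, O, P, Q, R, T, U, V, W.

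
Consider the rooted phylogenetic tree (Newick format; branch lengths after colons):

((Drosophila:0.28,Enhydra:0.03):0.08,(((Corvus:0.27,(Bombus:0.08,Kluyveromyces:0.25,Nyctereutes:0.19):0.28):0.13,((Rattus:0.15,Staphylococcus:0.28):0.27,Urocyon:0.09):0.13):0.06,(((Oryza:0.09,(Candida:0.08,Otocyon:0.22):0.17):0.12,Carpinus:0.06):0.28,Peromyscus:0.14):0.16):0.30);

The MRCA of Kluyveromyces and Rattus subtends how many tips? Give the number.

7

The MRCA of Kluyveromyces and Rattus is the node subtending ((Corvus,(Bombus,Kluyveromyces,Nyctereutes)),((Rattus,Staphylococcus),Urocyon)).
That clade contains 7 terminal taxa: Bombus, Corvus, Kluyveromyces, Nyctereutes, Rattus, Staphylococcus, Urocyon.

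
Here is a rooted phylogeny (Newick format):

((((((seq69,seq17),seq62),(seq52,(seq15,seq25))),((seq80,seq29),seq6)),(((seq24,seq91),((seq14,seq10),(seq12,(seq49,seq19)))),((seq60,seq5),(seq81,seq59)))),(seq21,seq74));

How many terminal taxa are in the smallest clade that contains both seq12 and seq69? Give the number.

The MRCA of seq12 and seq69 is the node subtending (((((seq69,seq17),seq62),(seq52,(seq15,seq25))),((seq80,seq29),seq6)),(((seq24,seq91),((seq14,seq10),(seq12,(seq49,seq19)))),((seq60,seq5),(seq81,seq59)))).
That clade contains 20 terminal taxa: seq10, seq12, seq14, seq15, seq17, seq19, seq24, seq25, seq29, seq49, seq5, seq52, seq59, seq6, seq60, seq62, seq69, seq80, seq81, seq91.

20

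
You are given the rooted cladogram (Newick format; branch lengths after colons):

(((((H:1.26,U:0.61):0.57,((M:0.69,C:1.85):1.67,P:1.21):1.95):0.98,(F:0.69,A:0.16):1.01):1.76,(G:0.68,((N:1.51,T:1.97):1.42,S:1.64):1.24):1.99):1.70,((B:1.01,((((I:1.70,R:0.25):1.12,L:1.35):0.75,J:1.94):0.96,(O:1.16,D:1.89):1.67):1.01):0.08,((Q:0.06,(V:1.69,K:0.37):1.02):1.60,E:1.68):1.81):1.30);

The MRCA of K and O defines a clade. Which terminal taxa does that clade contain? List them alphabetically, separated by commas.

B, D, E, I, J, K, L, O, Q, R, V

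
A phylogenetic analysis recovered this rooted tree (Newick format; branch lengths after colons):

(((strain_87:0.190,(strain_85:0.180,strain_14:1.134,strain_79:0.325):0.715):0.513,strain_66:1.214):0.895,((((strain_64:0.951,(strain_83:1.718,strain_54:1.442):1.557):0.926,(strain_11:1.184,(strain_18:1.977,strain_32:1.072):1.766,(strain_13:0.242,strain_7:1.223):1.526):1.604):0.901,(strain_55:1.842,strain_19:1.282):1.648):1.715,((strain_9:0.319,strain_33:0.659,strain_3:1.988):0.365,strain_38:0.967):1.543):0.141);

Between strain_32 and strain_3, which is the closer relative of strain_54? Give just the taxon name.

The MRCA of strain_54 and strain_32 subtends ((strain_64,(strain_83,strain_54)),(strain_11,(strain_18,strain_32),(strain_13,strain_7))) (8 taxa).
The MRCA of strain_54 and strain_3 subtends ((((strain_64,(strain_83,strain_54)),(strain_11,(strain_18,strain_32),(strain_13,strain_7))),(strain_55,strain_19)),((strain_9,strain_33,strain_3),strain_38)) (14 taxa).
The first is nested inside the second, so strain_54 shares a more recent common ancestor with strain_32.

strain_32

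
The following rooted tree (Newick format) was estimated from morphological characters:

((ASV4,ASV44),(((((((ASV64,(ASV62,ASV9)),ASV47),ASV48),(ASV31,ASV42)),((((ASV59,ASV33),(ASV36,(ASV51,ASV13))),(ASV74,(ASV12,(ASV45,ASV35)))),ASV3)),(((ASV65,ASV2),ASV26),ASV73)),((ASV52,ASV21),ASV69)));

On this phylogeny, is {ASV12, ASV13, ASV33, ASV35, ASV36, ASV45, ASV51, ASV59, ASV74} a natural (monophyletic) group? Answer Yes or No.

The most recent common ancestor of these taxa subtends (((ASV59,ASV33),(ASV36,(ASV51,ASV13))),(ASV74,(ASV12,(ASV45,ASV35)))).
That clade has exactly 9 tips — every listed taxon and nothing else — so the group is monophyletic.

Yes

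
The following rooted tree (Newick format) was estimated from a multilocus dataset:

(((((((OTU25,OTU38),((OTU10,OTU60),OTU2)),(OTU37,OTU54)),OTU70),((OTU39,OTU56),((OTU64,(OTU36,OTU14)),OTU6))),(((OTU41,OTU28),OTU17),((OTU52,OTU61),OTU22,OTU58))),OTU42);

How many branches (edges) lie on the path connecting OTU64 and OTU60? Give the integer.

The MRCA of OTU64 and OTU60 is the node subtending (((((OTU25,OTU38),((OTU10,OTU60),OTU2)),(OTU37,OTU54)),OTU70),((OTU39,OTU56),((OTU64,(OTU36,OTU14)),OTU6))).
From OTU64 up to that node: 4 branches. From OTU60 up to the same node: 6 branches. Total: 4 + 6 = 10.

10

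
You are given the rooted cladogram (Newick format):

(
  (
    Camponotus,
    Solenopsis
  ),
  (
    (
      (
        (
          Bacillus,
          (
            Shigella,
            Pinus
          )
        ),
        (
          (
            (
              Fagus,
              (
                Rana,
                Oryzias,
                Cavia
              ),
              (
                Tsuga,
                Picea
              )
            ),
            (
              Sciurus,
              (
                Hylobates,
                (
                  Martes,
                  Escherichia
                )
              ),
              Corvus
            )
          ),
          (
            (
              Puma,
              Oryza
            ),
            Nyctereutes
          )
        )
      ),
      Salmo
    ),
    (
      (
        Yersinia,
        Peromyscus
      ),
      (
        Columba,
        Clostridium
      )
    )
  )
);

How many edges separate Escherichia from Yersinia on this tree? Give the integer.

11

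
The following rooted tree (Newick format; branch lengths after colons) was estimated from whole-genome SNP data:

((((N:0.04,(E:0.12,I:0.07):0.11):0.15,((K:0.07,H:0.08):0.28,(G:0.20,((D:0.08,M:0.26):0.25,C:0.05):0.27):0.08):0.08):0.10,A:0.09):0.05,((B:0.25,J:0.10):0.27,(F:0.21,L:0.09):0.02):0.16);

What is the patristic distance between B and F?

The path runs B → … → MRCA → … → F; the MRCA is the node subtending ((B,J),(F,L)).
Branch lengths along that path: 0.25 + 0.27 + 0.02 + 0.21 = 0.75.

0.75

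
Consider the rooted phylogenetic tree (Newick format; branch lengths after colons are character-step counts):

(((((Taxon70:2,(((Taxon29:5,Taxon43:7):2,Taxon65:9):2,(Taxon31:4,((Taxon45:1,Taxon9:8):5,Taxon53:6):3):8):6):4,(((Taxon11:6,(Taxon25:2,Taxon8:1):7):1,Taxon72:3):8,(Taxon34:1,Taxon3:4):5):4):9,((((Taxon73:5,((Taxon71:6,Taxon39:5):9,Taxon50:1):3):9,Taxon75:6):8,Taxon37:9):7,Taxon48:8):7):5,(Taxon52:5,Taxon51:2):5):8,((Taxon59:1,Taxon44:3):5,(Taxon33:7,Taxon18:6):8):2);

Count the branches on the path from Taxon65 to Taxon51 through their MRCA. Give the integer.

8

The MRCA of Taxon65 and Taxon51 is the node subtending ((((Taxon70,(((Taxon29,Taxon43),Taxon65),(Taxon31,((Taxon45,Taxon9),Taxon53)))),(((Taxon11,(Taxon25,Taxon8)),Taxon72),(Taxon34,Taxon3))),((((Taxon73,((Taxon71,Taxon39),Taxon50)),Taxon75),Taxon37),Taxon48)),(Taxon52,Taxon51)).
From Taxon65 up to that node: 6 branches. From Taxon51 up to the same node: 2 branches. Total: 6 + 2 = 8.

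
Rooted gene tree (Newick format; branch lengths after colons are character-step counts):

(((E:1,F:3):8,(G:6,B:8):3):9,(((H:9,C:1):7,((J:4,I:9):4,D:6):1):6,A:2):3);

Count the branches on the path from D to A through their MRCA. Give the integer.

4

The MRCA of D and A is the node subtending (((H,C),((J,I),D)),A).
From D up to that node: 3 branches. From A up to the same node: 1 branch. Total: 3 + 1 = 4.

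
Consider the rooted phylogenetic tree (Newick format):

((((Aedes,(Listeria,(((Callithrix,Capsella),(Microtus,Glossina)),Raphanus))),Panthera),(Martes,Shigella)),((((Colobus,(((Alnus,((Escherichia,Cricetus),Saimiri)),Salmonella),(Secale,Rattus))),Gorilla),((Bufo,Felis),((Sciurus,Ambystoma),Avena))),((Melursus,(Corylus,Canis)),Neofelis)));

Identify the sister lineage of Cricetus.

Escherichia

Cricetus attaches to the tree at the node subtending (Escherichia,Cricetus).
The other lineage descending from that same node — the sister group — is the single tip Escherichia.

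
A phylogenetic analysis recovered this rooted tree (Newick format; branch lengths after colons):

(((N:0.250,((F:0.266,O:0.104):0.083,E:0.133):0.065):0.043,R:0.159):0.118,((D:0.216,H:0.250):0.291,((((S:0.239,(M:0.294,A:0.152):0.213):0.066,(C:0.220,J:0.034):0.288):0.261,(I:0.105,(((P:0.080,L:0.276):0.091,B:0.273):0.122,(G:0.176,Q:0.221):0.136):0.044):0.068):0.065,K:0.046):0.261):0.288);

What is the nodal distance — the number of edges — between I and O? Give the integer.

The MRCA of I and O is the root of the tree.
From I up to that node: 5 branches. From O up to the same node: 5 branches. Total: 5 + 5 = 10.

10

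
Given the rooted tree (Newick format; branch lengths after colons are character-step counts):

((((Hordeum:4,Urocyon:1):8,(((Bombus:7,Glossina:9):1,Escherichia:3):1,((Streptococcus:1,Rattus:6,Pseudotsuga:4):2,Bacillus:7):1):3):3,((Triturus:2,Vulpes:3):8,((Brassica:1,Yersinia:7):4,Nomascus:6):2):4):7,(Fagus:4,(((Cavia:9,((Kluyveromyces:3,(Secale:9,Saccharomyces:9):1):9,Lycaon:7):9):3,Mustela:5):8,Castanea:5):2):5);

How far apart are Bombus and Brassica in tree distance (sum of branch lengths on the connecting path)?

26

The path runs Bombus → … → MRCA → … → Brassica; the MRCA is the node subtending (((Hordeum,Urocyon),(((Bombus,Glossina),Escherichia),((Streptococcus,Rattus,Pseudotsuga),Bacillus))),((Triturus,Vulpes),((Brassica,Yersinia),Nomascus))).
Branch lengths along that path: 7 + 1 + 1 + 3 + 3 + 4 + 2 + 4 + 1 = 26.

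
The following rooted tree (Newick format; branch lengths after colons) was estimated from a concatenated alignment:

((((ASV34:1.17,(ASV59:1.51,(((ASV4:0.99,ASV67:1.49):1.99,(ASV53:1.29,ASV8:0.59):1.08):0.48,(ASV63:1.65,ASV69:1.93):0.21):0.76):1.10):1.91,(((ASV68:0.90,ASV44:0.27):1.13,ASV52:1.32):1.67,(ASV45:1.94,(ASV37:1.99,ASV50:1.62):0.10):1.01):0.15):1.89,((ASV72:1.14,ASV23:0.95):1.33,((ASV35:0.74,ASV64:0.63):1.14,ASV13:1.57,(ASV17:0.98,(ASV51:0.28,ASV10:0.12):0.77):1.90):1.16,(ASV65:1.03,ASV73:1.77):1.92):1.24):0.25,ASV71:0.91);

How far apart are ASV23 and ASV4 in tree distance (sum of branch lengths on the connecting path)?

12.64

The path runs ASV23 → … → MRCA → … → ASV4; the MRCA is the node subtending (((ASV34,(ASV59,(((ASV4,ASV67),(ASV53,ASV8)),(ASV63,ASV69)))),(((ASV68,ASV44),ASV52),(ASV45,(ASV37,ASV50)))),((ASV72,ASV23),((ASV35,ASV64),ASV13,(ASV17,(ASV51,ASV10))),(ASV65,ASV73))).
Branch lengths along that path: 0.95 + 1.33 + 1.24 + 1.89 + 1.91 + 1.10 + 0.76 + 0.48 + 1.99 + 0.99 = 12.64.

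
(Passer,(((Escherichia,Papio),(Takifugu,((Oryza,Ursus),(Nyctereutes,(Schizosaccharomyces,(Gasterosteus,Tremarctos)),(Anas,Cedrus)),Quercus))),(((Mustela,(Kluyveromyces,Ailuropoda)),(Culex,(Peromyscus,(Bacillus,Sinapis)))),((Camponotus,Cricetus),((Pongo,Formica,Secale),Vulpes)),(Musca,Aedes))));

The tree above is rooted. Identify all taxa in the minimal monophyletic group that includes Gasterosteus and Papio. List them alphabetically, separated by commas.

Tracing Gasterosteus: it sits inside (Gasterosteus,Tremarctos).
Tracing Papio: it sits inside (Escherichia,Papio).
The smallest clade enclosing both is ((Escherichia,Papio),(Takifugu,((Oryza,Ursus),(Nyctereutes,(Schizosaccharomyces,(Gasterosteus,Tremarctos)),(Anas,Cedrus)),Quercus))); the answer is its 12 terminal taxa in alphabetical order.

Anas, Cedrus, Escherichia, Gasterosteus, Nyctereutes, Oryza, Papio, Quercus, Schizosaccharomyces, Takifugu, Tremarctos, Ursus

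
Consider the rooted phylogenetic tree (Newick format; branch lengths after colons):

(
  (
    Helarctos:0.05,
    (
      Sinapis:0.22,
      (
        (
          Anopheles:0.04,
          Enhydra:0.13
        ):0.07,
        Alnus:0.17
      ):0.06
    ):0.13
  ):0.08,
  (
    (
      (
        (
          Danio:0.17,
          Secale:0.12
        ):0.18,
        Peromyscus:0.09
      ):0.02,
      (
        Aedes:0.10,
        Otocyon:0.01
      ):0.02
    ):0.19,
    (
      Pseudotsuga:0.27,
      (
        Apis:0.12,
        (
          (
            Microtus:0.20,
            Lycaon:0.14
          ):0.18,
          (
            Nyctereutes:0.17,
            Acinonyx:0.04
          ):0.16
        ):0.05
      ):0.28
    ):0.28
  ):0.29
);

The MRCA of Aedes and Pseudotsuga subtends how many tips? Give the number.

11

The MRCA of Aedes and Pseudotsuga is the node subtending ((((Danio,Secale),Peromyscus),(Aedes,Otocyon)),(Pseudotsuga,(Apis,((Microtus,Lycaon),(Nyctereutes,Acinonyx))))).
That clade contains 11 terminal taxa: Acinonyx, Aedes, Apis, Danio, Lycaon, Microtus, Nyctereutes, Otocyon, Peromyscus, Pseudotsuga, Secale.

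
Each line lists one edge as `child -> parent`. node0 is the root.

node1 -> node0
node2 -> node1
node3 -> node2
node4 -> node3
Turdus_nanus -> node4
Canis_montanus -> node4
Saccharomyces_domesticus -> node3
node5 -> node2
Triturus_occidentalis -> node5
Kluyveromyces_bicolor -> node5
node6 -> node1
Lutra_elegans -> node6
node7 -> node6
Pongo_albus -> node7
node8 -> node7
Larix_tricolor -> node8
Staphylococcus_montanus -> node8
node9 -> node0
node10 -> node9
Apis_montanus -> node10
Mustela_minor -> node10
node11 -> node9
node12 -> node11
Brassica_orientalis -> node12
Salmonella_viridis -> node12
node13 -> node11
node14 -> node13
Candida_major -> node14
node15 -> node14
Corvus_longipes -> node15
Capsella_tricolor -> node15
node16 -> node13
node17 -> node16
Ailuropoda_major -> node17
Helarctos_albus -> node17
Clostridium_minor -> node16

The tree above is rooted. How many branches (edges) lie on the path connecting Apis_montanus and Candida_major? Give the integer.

The MRCA of Apis_montanus and Candida_major is the node subtending ((Apis_montanus,Mustela_minor),((Brassica_orientalis,Salmonella_viridis),((Candida_major,(Corvus_longipes,Capsella_tricolor)),((Ailuropoda_major,Helarctos_albus),Clostridium_minor)))).
From Apis_montanus up to that node: 2 branches. From Candida_major up to the same node: 4 branches. Total: 2 + 4 = 6.

6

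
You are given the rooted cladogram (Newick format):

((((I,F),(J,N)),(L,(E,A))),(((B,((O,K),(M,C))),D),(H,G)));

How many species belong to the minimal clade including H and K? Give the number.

The MRCA of H and K is the node subtending (((B,((O,K),(M,C))),D),(H,G)).
That clade contains 8 terminal taxa: B, C, D, G, H, K, M, O.

8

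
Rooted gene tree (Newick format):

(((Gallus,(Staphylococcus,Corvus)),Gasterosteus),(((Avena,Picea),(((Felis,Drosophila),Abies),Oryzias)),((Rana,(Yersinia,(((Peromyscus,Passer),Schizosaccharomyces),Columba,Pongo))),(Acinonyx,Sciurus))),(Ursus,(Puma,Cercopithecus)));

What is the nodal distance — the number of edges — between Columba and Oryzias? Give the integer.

The MRCA of Columba and Oryzias is the node subtending (((Avena,Picea),(((Felis,Drosophila),Abies),Oryzias)),((Rana,(Yersinia,(((Peromyscus,Passer),Schizosaccharomyces),Columba,Pongo))),(Acinonyx,Sciurus))).
From Columba up to that node: 5 branches. From Oryzias up to the same node: 3 branches. Total: 5 + 3 = 8.

8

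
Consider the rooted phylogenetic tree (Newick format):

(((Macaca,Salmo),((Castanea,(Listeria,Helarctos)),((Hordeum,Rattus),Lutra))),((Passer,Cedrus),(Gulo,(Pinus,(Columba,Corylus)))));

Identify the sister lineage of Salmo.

Salmo attaches to the tree at the node subtending (Macaca,Salmo).
The other lineage descending from that same node — the sister group — is the single tip Macaca.

Macaca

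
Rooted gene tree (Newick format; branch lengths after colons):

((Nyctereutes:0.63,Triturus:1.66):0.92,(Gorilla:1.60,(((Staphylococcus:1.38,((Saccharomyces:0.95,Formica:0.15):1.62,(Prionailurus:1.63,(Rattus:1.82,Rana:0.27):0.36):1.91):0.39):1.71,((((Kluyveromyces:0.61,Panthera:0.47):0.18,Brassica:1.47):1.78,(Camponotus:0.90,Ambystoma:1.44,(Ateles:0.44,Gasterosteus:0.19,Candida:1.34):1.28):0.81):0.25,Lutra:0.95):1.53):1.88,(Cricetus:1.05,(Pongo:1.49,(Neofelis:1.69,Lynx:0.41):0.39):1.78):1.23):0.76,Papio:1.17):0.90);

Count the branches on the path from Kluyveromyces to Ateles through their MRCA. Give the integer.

The MRCA of Kluyveromyces and Ateles is the node subtending (((Kluyveromyces,Panthera),Brassica),(Camponotus,Ambystoma,(Ateles,Gasterosteus,Candida))).
From Kluyveromyces up to that node: 3 branches. From Ateles up to the same node: 3 branches. Total: 3 + 3 = 6.

6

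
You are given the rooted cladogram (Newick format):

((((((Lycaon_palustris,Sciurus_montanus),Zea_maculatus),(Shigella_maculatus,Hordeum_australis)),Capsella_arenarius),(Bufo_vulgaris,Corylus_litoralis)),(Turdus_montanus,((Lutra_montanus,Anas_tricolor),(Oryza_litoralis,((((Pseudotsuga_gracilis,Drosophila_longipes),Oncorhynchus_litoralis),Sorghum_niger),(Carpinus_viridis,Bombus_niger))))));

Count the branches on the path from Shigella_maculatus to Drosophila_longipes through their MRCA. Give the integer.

13

The MRCA of Shigella_maculatus and Drosophila_longipes is the root of the tree.
From Shigella_maculatus up to that node: 5 branches. From Drosophila_longipes up to the same node: 8 branches. Total: 5 + 8 = 13.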